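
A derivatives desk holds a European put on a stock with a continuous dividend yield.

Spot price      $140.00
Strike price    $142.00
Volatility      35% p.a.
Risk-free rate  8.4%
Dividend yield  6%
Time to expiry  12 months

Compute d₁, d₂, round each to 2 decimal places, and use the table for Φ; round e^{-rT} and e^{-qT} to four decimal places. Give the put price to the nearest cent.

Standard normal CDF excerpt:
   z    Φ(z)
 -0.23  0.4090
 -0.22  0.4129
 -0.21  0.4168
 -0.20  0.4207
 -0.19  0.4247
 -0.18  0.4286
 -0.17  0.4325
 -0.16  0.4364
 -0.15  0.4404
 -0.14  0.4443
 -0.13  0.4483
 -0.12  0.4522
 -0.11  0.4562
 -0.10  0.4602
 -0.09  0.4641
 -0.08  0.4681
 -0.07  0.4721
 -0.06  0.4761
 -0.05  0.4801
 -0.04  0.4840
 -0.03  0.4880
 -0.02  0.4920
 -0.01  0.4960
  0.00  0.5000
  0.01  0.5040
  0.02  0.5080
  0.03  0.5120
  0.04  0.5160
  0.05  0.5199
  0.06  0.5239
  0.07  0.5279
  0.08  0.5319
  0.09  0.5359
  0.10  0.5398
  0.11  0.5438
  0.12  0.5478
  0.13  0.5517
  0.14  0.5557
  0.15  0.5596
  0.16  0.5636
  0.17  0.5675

$17.59

σ√T = 0.35 × 1.0000 = 0.3500
d₁ = [ln(140/142) + (0.084 − 0.06 + ½·0.35²)·1] / (σ√T) = (-0.0142 + 0.0852) / 0.3500 = 0.2030 → 0.20
d₂ = 0.2030 − 0.3500 = -0.1470 → -0.15
e^(−qT) = e^(−0.06·1) = 0.9418;  e^(−rT) = e^(−0.084·1) = 0.9194
N(−d₂) = N(0.15) = 0.5596;  N(−d₁) = N(-0.20) = 0.4207
P = 142·0.9194·0.5596 − 140·0.9418·0.4207 = 73.0585 − 55.4701 = 17.5883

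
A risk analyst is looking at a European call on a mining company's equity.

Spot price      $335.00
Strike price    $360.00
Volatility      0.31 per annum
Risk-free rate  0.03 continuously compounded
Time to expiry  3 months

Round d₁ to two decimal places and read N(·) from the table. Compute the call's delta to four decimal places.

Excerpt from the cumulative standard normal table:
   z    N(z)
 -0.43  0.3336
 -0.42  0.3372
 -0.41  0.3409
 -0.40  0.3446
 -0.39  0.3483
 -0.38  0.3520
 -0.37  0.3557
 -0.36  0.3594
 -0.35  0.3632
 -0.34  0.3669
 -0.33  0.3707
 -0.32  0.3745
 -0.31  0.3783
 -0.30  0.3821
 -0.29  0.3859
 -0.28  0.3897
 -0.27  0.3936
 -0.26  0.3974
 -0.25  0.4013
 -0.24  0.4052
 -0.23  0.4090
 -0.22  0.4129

0.3669

σ√T = 0.31 × 0.5000 = 0.1550
d₁ = [ln(335/360) + (0.03 + 0.31²/2)·0.25] / 0.1550 = [-0.0720 + 0.0195] / 0.1550 = -0.3385 ⇒ -0.34
N(d₁) = N(-0.34) = 0.3669
Δ_call = N(d₁) = 0.3669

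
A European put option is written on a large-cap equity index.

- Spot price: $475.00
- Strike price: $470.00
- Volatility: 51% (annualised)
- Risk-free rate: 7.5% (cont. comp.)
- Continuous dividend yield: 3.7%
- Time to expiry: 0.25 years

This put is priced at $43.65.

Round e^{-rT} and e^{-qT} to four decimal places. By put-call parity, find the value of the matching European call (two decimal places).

$53.02

e^(−qT) = e^(−0.037·0.25) = 0.9908;  e^(−rT) = e^(−0.075·0.25) = 0.9814
Put-call parity: C − P = S·e^(−qT) − K·e^(−rT) = 475·0.9908 − 470·0.9814 = 470.6300 − 461.2580 = 9.3720
C = P + (C − P) = 43.65 + (9.3720) = 53.0220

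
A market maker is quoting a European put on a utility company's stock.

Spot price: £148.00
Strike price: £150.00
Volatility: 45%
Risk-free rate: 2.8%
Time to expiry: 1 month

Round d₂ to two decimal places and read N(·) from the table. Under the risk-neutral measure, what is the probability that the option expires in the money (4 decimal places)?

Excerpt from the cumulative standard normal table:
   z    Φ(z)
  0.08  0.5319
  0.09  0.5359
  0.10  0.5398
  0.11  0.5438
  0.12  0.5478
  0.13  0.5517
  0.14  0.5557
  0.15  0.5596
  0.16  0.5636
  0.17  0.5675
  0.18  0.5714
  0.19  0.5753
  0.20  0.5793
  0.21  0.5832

σ√T = 0.45·√0.08333 = 0.1299
d₁ = [ln(148/150) + (0.028 + 0.45²/2)·0.08333] / 0.1299 = [-0.0134 + 0.0108] / 0.1299 = -0.0204 which rounds to -0.02
d₂ = d₁ − σ√T = -0.0204 − 0.1299 = -0.1503 which rounds to -0.15
Pr(exercise) under Q = N(−d₂) = N(0.15) = 0.5596

0.5596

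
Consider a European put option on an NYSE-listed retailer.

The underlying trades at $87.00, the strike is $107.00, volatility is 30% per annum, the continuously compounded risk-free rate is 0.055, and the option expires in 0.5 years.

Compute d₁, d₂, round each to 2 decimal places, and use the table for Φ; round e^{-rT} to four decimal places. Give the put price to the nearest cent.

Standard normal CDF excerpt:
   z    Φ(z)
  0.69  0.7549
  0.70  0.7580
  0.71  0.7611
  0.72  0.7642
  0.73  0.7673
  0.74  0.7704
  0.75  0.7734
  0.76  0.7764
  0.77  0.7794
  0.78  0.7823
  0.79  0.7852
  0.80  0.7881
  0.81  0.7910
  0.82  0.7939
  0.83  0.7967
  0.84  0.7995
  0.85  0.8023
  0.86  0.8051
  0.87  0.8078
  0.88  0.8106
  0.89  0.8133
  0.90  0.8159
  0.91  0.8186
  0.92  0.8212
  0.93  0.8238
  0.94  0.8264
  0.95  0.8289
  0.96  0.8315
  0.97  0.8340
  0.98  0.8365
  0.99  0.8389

$19.26

T = 0.5;  σ√T = 0.2121
ln(S/K) + (r + σ²/2)T = ln(87/107) + (0.055 + 0.3²/2)·0.5 = -0.2069 + 0.0500 = -0.1569
d₁ = -0.1569 / 0.2121 = -0.7397 which rounds to -0.74
d₂ = d₁ − σ√T = -0.7397 − 0.2121 = -0.9519 which rounds to -0.95
e^(−rT) = e^(−0.055·0.5) = 0.9729
N(−d₂) = N(0.95) = 0.8289;  N(−d₁) = N(0.74) = 0.7704
P = 107·0.9729·0.8289 − 87·0.7704 = 86.2887 − 67.0248 = 19.2639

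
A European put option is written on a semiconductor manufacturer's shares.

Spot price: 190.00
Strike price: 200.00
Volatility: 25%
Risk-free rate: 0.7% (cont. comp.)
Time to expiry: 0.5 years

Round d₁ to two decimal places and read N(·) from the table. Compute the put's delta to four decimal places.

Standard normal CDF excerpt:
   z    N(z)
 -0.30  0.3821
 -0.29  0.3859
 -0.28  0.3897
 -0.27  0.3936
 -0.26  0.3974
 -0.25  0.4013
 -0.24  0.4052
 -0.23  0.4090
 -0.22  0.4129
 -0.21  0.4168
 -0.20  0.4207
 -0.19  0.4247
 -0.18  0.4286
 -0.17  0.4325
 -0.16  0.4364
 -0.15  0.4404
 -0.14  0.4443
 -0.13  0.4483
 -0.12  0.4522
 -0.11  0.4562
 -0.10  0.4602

-0.5714

σ√T = 0.25 × 0.7071 = 0.1768
d₁ = [ln(190/200) + (0.007 + ½·0.25²)·0.5] / (σ√T) = (-0.0513 + 0.0191) / 0.1768 = -0.1820 ⇒ -0.18
N(d₁) = N(-0.18) = 0.4286
Δ_put = N(d₁) − 1 = 0.4286 − 1 = -0.5714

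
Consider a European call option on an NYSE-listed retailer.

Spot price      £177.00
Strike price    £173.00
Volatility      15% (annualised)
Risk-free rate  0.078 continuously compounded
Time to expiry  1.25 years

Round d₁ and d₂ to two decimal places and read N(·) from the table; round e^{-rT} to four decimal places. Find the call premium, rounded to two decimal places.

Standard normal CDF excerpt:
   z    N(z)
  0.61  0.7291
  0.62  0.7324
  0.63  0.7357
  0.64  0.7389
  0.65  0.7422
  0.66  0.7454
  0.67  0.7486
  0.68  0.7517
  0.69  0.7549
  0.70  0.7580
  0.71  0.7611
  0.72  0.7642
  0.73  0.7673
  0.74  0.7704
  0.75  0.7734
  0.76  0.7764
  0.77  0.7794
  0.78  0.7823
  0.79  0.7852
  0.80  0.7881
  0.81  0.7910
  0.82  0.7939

σ√T = 0.15 × 1.1180 = 0.1677
d₁ = [ln(177/173) + (0.078 + 0.15²/2)·1.25] / 0.1677 = [0.0229 + 0.1116] / 0.1677 = 0.8015 → 0.80
d₂ = d₁ − σ√T = 0.8015 − 0.1677 = 0.6338 → 0.63
e^(−rT) = e^(−0.078·1.25) = 0.9071
N(d₁) = N(0.80) = 0.7881;  N(d₂) = N(0.63) = 0.7357
C = 177·0.7881 − 173·0.9071·0.7357 = 139.4937 − 115.4522 = 24.0415

£24.04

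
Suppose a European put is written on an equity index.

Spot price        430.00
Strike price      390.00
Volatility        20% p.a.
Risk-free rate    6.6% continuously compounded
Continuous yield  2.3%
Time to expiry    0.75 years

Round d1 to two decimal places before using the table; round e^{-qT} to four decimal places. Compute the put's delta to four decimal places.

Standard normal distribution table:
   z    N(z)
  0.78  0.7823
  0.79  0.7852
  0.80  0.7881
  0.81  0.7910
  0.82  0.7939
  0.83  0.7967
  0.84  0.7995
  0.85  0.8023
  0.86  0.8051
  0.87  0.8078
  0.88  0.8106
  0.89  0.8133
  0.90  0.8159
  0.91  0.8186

-0.1971

σ√T = 0.2 × 0.8660 = 0.1732
d₁ = [ln(430/390) + (0.066 − 0.023 + 0.2²/2)·0.75] / 0.1732 = [0.0976 + 0.0473] / 0.1732 = 0.8365 ⇒ 0.84
N(d₁) = N(0.84) = 0.7995
Δ_put = exp(−qT)·(N(d₁) − 1) = 0.9829·(0.7995 − 1) = -0.1971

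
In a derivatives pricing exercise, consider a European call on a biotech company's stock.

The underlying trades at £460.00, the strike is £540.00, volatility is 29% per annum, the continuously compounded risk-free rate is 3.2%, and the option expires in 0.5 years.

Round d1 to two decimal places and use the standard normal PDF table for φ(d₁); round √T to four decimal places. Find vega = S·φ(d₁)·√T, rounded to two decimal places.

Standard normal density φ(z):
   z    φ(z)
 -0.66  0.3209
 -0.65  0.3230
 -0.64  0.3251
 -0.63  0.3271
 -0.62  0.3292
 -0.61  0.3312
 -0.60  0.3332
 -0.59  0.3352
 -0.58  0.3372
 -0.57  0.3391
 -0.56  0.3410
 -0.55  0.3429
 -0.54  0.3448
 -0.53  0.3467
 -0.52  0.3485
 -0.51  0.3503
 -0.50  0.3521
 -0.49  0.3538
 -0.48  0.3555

108.38

σ√T = 0.29 × 0.7071 = 0.2051
ln(S/K) + (r + σ²/2)T = ln(460/540) + (0.032 + 0.29²/2)·0.5 = -0.1603 + 0.0370 = -0.1233
d₁ = -0.1233 / 0.2051 = -0.6014 ≈ -0.60
√T = √0.5 = 0.7071
φ(d₁) = φ(-0.60) = 0.3332
vega = S·φ(d₁)·√T = 460·0.3332·0.7071 = 108.3786
(The put has the same vega.)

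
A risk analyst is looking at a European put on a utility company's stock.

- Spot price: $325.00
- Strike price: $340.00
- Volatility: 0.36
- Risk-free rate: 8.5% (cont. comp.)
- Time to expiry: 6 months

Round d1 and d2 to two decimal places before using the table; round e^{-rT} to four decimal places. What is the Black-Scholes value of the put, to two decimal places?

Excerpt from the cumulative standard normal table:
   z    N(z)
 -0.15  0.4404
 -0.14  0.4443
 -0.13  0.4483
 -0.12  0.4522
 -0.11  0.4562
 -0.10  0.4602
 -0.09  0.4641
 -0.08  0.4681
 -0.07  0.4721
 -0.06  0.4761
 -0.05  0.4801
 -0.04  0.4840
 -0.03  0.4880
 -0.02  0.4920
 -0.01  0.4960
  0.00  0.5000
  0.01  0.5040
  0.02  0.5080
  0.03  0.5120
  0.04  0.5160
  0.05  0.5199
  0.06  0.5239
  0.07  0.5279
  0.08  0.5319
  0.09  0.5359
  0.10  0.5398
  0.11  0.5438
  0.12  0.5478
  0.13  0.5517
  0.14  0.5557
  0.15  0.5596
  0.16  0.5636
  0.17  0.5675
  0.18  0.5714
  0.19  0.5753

σ√T = 0.36·√0.5 = 0.2546
ln(S/K) + (r + σ²/2)T = ln(325/340) + (0.085 + 0.36²/2)·0.5 = -0.0451 + 0.0749 = 0.0298
d₁ = 0.0298 / 0.2546 = 0.1170 which rounds to 0.12
d₂ = d₁ − σ√T = 0.1170 − 0.2546 = -0.1376 which rounds to -0.14
exp(−rT) = exp(−0.085·0.5) = 0.9584
N(−d₂) = N(0.14) = 0.5557;  N(−d₁) = N(-0.12) = 0.4522
P = 340·0.9584·0.5557 − 325·0.4522 = 181.0782 − 146.9650 = 34.1132

$34.11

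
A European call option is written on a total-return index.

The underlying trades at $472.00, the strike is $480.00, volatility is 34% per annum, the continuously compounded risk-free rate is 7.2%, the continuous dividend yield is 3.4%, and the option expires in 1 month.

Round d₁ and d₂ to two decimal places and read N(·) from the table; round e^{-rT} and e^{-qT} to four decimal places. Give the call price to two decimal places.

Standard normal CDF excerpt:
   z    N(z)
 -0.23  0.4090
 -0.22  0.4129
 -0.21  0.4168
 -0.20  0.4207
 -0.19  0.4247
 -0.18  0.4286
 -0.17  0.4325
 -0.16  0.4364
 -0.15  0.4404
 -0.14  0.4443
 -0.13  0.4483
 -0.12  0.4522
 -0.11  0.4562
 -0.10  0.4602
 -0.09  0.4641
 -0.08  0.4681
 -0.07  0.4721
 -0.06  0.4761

$15.81

T = 0.08333;  σ√T = 0.0981
d₁ = [ln(472/480) + (0.072 − 0.034 + ½·0.34²)·0.08333] / (σ√T) = (-0.0168 + 0.0080) / 0.0981 = -0.0899 ≈ -0.09
d₂ = -0.0899 − 0.0981 = -0.1881 ≈ -0.19
e^(−qT) = e^(−0.034·0.08333) = 0.9972;  e^(−rT) = e^(−0.072·0.08333) = 0.9940
C = 472·0.9972·N(-0.09) − 480·0.9940·N(-0.19) = 472·0.9972·0.4641 − 480·0.9940·0.4247 = 218.4418 − 202.6329 = 15.8090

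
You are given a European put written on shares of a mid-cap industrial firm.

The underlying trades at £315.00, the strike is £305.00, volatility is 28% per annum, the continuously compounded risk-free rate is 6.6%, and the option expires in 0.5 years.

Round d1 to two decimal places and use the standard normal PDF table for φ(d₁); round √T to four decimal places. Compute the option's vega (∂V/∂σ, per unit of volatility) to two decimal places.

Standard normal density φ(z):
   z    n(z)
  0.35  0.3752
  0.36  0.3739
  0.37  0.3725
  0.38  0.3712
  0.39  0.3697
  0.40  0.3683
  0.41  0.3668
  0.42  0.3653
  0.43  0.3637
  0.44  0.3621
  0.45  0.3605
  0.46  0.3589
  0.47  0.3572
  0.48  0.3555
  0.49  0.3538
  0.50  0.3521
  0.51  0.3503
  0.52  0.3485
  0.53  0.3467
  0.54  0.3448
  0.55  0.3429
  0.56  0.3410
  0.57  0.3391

σ√T = 0.28·√0.5 = 0.1980
d₁ = [ln(315/305) + (0.066 + 0.28²/2)·0.5] / 0.1980 = [0.0323 + 0.0526] / 0.1980 = 0.4286 ≈ 0.43
√T = √0.5 = 0.7071
φ(d₁) = φ(0.43) = 0.3637
vega = S·φ(d₁)·√T = 315·0.3637·0.7071 = 81.0093

81.01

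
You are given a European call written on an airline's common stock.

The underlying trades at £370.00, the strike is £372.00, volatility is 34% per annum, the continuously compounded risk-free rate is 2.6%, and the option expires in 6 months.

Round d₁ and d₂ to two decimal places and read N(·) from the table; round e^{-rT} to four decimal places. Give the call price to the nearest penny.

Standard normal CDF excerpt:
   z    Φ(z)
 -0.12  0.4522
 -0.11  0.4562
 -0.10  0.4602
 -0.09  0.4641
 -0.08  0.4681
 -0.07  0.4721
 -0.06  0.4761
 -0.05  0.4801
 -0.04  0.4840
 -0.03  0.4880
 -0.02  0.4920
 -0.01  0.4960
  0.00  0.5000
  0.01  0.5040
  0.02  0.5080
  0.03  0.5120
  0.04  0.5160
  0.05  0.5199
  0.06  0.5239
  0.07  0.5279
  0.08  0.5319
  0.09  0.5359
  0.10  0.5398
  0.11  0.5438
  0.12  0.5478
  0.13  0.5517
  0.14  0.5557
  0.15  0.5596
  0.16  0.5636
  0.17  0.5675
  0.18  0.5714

σ√T = 0.34 × 0.7071 = 0.2404
d₁ = [ln(370/372) + (0.026 + 0.34²/2)·0.5] / 0.2404 = [-0.0054 + 0.0419] / 0.2404 = 0.1519 which rounds to 0.15
d₂ = d₁ − σ√T = 0.1519 − 0.2404 = -0.0886 which rounds to -0.09
exp(−rT) = exp(−0.026·0.5) = 0.9871
N(d₁) = N(0.15) = 0.5596;  N(d₂) = N(-0.09) = 0.4641
C = 370·0.5596 − 372·0.9871·0.4641 = 207.0520 − 170.4181 = 36.6339

£36.63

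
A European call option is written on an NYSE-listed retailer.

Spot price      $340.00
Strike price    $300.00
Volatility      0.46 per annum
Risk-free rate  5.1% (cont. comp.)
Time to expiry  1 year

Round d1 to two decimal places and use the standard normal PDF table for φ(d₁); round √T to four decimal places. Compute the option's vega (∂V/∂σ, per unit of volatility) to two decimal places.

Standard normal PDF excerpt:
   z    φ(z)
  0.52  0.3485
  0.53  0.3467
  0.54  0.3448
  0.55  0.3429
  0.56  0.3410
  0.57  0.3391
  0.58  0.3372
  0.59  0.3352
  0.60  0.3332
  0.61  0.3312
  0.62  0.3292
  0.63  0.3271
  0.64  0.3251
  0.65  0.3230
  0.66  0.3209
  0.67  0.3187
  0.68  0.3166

112.61

σ√T = 0.46 × 1.0000 = 0.4600
d₁ = [ln(340/300) + (0.051 + ½·0.46²)·1] / (σ√T) = (0.1252 + 0.1568) / 0.4600 = 0.6130 → 0.61
√T = √1 = 1.0000
φ(d₁) = φ(0.61) = 0.3312
vega = S·φ(d₁)·√T = 340·0.3312·1.0000 = 112.6080
(The put has the same vega.)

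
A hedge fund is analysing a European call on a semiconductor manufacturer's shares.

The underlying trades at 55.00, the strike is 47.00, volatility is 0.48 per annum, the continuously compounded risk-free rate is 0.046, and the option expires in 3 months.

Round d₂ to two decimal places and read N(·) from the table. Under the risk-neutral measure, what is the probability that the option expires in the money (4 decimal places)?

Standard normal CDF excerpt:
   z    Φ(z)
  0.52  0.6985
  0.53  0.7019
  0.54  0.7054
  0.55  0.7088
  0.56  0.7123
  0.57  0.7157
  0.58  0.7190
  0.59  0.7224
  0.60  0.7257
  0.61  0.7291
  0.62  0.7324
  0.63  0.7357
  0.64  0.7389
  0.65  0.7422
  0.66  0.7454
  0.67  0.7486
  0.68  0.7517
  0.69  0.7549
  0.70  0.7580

σ√T = 0.48 × 0.5000 = 0.2400
ln(S/K) + (r + σ²/2)T = ln(55/47) + (0.046 + 0.48²/2)·0.25 = 0.1572 + 0.0403 = 0.1975
d₁ = 0.1975 / 0.2400 = 0.8229 ≈ 0.82
d₂ = d₁ − σ√T = 0.8229 − 0.2400 = 0.5829 ≈ 0.58
Pr(exercise) under Q = N(d₂) = 0.7190

0.7190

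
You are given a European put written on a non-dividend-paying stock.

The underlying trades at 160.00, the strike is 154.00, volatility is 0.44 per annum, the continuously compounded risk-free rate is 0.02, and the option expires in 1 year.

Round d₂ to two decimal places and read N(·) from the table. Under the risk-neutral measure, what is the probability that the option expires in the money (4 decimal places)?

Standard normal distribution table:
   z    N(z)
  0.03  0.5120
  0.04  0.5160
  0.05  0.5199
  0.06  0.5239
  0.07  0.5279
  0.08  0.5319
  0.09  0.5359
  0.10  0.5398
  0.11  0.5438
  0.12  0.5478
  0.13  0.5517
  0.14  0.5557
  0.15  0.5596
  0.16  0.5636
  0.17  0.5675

0.5359

σ√T = 0.44 × 1.0000 = 0.4400
d₁ = [ln(160/154) + (0.02 + 0.44²/2)·1] / 0.4400 = [0.0382 + 0.1168] / 0.4400 = 0.3523 → 0.35
d₂ = d₁ − σ√T = 0.3523 − 0.4400 = -0.0877 → -0.09
Pr(exercise) under Q = N(−d₂) = N(0.09) = 0.5359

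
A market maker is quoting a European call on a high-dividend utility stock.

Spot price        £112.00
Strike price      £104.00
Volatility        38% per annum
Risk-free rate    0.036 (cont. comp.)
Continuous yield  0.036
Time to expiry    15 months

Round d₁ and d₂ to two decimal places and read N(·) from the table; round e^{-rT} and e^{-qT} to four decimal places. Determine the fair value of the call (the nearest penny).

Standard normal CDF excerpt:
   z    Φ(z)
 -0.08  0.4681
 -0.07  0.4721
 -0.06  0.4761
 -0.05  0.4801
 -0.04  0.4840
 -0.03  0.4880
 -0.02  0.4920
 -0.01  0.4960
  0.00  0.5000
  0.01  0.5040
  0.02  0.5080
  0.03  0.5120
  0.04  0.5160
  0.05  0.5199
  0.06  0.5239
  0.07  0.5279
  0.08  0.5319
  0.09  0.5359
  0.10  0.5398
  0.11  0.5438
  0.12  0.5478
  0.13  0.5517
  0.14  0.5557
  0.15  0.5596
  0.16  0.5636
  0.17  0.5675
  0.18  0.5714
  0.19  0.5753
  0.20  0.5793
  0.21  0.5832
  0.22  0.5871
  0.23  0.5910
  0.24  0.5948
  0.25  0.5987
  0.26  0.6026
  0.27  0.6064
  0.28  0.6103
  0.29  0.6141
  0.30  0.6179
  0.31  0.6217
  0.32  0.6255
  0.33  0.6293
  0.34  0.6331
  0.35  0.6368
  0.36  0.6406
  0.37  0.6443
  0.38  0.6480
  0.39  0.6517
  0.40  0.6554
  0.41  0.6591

σ√T = 0.38 × 1.1180 = 0.4249
ln(S/K) + (r − q + σ²/2)T = ln(112/104) + (0.036 − 0.036 + 0.38²/2)·1.25 = 0.0741 + 0.0902 = 0.1644
d₁ = 0.1644 / 0.4249 = 0.3869 ⇒ 0.39
d₂ = d₁ − σ√T = 0.3869 − 0.4249 = -0.0380 ⇒ -0.04
exp(−qT) = exp(−0.036·1.25) = 0.9560;  exp(−rT) = exp(−0.036·1.25) = 0.9560
N(d₁) = N(0.39) = 0.6517;  N(d₂) = N(-0.04) = 0.4840
C = 112·0.9560·0.6517 − 104·0.9560·0.4840 = 69.7788 − 48.1212 = 21.6576

£21.66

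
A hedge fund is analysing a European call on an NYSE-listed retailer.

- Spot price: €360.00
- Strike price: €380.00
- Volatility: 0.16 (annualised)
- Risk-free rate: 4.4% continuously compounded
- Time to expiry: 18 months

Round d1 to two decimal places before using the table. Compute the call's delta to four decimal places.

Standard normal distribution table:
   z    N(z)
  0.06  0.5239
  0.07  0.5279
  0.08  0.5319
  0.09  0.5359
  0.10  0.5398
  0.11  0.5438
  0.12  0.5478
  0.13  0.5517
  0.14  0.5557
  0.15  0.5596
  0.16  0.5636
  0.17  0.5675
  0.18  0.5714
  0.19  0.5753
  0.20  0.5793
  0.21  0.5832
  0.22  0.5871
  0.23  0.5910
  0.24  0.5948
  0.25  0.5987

0.5636

T = 1.5;  σ√T = 0.1960
d₁ = [ln(360/380) + (0.044 + 0.16²/2)·1.5] / 0.1960 = [-0.0541 + 0.0852] / 0.1960 = 0.1589 ≈ 0.16
N(d₁) = N(0.16) = 0.5636
Δ_call = N(d₁) = 0.5636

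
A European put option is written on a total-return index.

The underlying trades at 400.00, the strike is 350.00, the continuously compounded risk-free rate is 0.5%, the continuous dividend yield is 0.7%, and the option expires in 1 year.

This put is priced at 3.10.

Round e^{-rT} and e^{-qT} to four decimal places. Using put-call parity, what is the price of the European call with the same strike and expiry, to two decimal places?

e^(−qT) = e^(−0.007·1) = 0.9930;  e^(−rT) = e^(−0.005·1) = 0.9950
Put-call parity: C − P = S·e^(−qT) − K·e^(−rT) = 400·0.9930 − 350·0.9950 = 397.2000 − 348.2500 = 48.9500
C = P + (C − P) = 3.10 + (48.9500) = 52.0500

52.05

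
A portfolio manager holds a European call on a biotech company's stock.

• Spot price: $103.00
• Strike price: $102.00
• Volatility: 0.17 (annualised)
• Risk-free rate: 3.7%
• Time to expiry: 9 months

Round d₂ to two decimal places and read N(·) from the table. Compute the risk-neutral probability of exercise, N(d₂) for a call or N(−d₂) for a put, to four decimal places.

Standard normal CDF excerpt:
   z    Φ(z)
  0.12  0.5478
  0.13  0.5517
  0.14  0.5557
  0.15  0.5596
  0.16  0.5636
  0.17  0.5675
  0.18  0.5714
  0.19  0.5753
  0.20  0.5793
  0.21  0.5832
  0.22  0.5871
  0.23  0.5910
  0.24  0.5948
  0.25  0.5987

σ√T = 0.17·√0.75 = 0.1472
d₁ = [ln(103/102) + (0.037 + ½·0.17²)·0.75] / (σ√T) = (0.0098 + 0.0386) / 0.1472 = 0.3284 which rounds to 0.33
d₂ = 0.3284 − 0.1472 = 0.1811 which rounds to 0.18
Risk-neutral Pr[S_T > K] = N(d₂) = N(0.18) = 0.5714

0.5714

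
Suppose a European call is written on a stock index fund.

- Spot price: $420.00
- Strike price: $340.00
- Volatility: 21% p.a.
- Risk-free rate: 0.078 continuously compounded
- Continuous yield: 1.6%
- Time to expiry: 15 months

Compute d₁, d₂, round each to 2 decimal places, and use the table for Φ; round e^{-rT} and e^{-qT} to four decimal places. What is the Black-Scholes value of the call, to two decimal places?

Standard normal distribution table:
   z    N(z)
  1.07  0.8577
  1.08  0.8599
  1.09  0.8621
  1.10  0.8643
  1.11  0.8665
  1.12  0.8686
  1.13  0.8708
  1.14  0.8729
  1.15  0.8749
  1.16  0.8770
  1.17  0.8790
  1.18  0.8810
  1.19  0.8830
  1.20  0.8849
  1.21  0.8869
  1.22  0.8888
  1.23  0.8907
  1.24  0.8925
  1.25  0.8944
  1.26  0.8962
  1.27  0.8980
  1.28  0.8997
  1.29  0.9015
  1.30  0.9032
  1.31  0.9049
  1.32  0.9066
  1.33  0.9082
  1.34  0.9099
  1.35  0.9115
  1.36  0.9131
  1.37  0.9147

$108.01

T = 1.25;  σ√T = 0.2348
ln(S/K) + (r − q + σ²/2)T = ln(420/340) + (0.078 − 0.016 + 0.21²/2)·1.25 = 0.2113 + 0.1051 = 0.3164
d₁ = 0.3164 / 0.2348 = 1.3475 → 1.35
d₂ = d₁ − σ√T = 1.3475 − 0.2348 = 1.1127 → 1.11
e^(−qT) = e^(−0.016·1.25) = 0.9802;  e^(−rT) = e^(−0.078·1.25) = 0.9071
N(d₁) = N(1.35) = 0.9115;  N(d₂) = N(1.11) = 0.8665
C = 420·0.9802·0.9115 − 340·0.9071·0.8665 = 375.2500 − 267.2407 = 108.0092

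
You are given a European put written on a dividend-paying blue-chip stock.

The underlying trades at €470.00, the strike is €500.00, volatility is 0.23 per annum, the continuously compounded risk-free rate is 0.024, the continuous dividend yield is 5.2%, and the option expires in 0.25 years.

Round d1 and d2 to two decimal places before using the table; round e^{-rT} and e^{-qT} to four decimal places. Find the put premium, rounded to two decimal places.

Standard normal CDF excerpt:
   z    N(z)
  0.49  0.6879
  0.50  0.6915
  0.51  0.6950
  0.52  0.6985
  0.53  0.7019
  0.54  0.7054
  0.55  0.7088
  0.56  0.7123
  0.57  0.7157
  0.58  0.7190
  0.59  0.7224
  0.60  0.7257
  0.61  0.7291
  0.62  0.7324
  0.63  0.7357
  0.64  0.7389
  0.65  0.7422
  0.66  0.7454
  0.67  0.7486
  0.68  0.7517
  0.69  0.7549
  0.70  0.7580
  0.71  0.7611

σ√T = 0.23·√0.25 = 0.1150
d₁ = [ln(470/500) + (0.024 − 0.052 + 0.23²/2)·0.25] / 0.1150 = [-0.0619 − 0.0004] / 0.1150 = -0.5414 ⇒ -0.54
d₂ = d₁ − σ√T = -0.5414 − 0.1150 = -0.6564 ⇒ -0.66
exp(−qT) = exp(−0.052·0.25) = 0.9871;  exp(−rT) = exp(−0.024·0.25) = 0.9940
N(−d₂) = N(0.66) = 0.7454;  N(−d₁) = N(0.54) = 0.7054
P = 500·0.9940·0.7454 − 470·0.9871·0.7054 = 370.4638 − 327.2612 = 43.2026

€43.20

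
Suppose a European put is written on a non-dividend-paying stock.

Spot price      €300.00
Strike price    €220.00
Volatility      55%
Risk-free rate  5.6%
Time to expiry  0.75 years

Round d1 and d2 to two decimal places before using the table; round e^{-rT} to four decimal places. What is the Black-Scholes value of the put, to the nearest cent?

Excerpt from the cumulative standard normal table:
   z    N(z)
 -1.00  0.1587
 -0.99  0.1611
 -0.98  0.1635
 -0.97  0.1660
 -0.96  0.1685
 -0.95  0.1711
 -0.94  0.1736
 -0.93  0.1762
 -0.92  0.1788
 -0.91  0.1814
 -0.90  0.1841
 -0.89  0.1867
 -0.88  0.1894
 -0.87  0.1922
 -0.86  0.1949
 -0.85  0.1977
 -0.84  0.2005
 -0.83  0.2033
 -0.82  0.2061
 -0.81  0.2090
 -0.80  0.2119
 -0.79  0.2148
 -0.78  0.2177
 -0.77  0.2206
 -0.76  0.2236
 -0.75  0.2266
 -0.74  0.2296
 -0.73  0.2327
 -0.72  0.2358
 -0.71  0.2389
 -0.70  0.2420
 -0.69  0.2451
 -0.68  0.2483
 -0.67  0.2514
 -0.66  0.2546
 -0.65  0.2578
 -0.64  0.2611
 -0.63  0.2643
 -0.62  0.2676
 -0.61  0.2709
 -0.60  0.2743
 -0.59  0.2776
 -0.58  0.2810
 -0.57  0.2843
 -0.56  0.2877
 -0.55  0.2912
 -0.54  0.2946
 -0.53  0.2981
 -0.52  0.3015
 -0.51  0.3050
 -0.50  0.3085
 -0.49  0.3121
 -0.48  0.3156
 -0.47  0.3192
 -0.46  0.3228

σ√T = 0.55 × 0.8660 = 0.4763
d₁ = [ln(300/220) + (0.056 + ½·0.55²)·0.75] / (σ√T) = (0.3102 + 0.1554) / 0.4763 = 0.9775 ⇒ 0.98
d₂ = 0.9775 − 0.4763 = 0.5012 ⇒ 0.50
exp(−rT) = exp(−0.056·0.75) = 0.9589
N(−d₂) = N(-0.50) = 0.3085;  N(−d₁) = N(-0.98) = 0.1635
P = 220·0.9589·0.3085 − 300·0.1635 = 65.0805 − 49.0500 = 16.0305

€16.03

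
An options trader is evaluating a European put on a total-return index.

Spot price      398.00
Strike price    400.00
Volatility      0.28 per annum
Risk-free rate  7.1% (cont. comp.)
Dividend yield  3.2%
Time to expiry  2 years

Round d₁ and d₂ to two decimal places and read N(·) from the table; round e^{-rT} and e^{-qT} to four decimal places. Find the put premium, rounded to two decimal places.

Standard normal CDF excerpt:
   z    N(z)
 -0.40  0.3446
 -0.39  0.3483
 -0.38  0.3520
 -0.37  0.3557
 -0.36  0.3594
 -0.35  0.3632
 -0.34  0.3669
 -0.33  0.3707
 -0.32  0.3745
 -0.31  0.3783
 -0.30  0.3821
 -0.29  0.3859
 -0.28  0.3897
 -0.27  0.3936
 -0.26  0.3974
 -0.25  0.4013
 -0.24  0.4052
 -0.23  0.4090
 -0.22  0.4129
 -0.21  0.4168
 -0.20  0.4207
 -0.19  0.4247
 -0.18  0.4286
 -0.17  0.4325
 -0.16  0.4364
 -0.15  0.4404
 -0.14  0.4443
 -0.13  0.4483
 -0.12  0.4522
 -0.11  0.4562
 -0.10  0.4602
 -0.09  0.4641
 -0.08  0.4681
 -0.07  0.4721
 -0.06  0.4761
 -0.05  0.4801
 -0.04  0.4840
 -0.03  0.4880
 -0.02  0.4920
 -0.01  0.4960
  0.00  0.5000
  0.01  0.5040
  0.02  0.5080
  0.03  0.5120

43.50

T = 2;  σ√T = 0.3960
d₁ = [ln(398/400) + (0.071 − 0.032 + 0.28²/2)·2] / 0.3960 = [-0.0050 + 0.1564] / 0.3960 = 0.3823 ≈ 0.38
d₂ = d₁ − σ√T = 0.3823 − 0.3960 = -0.0137 ≈ -0.01
exp(−qT) = exp(−0.032·2) = 0.9380;  exp(−rT) = exp(−0.071·2) = 0.8676
P = 400·0.8676·N(0.01) − 398·0.9380·N(-0.38) = 400·0.8676·0.5040 − 398·0.9380·0.3520 = 174.9082 − 131.4100 = 43.4981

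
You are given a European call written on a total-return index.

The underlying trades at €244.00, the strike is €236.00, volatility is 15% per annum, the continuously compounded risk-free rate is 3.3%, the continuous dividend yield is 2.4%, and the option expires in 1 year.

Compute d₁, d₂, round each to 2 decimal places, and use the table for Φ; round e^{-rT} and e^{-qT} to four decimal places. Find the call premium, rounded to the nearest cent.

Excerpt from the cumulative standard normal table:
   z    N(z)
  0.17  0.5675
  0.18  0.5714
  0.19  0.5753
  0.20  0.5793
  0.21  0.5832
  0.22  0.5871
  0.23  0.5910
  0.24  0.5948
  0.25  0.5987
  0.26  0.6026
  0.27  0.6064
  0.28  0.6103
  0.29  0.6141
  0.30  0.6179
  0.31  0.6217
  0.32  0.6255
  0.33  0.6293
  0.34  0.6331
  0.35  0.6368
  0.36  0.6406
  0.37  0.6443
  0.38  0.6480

€19.44

σ√T = 0.15 × 1.0000 = 0.1500
d₁ = [ln(244/236) + (0.033 − 0.024 + 0.15²/2)·1] / 0.1500 = [0.0333 + 0.0203] / 0.1500 = 0.3572 → 0.36
d₂ = d₁ − σ√T = 0.3572 − 0.1500 = 0.2072 → 0.21
exp(−qT) = exp(−0.024·1) = 0.9763;  exp(−rT) = exp(−0.033·1) = 0.9675
N(d₁) = N(0.36) = 0.6406;  N(d₂) = N(0.21) = 0.5832
C = 244·0.9763·0.6406 − 236·0.9675·0.5832 = 152.6019 − 133.1621 = 19.4399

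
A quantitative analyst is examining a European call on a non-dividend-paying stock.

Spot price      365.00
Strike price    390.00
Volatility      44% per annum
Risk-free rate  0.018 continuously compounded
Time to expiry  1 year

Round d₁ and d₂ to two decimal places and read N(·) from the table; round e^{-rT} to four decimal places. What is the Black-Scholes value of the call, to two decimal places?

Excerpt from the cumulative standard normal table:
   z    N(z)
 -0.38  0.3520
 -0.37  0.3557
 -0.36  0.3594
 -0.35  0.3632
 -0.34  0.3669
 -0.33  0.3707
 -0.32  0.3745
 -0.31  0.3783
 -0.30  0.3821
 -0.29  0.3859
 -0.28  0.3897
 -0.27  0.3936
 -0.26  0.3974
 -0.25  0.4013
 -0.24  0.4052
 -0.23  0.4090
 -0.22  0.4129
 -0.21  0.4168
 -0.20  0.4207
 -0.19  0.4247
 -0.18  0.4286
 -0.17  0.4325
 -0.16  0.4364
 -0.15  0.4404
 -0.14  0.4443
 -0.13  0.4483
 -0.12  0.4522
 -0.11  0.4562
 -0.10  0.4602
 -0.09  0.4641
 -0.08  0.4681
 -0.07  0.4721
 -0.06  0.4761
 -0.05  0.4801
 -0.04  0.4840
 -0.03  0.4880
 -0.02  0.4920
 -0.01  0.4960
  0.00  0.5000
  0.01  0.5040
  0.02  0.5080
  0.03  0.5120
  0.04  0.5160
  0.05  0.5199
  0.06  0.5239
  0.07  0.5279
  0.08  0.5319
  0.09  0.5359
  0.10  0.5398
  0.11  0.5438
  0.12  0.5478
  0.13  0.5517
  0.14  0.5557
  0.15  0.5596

56.49

σ√T = 0.44·√1 = 0.4400
d₁ = [ln(365/390) + (0.018 + 0.44²/2)·1] / 0.4400 = [-0.0662 + 0.1148] / 0.4400 = 0.1103 → 0.11
d₂ = d₁ − σ√T = 0.1103 − 0.4400 = -0.3297 → -0.33
exp(−rT) = exp(−0.018·1) = 0.9822
N(d₁) = N(0.11) = 0.5438;  N(d₂) = N(-0.33) = 0.3707
C = 365·0.5438 − 390·0.9822·0.3707 = 198.4870 − 141.9996 = 56.4874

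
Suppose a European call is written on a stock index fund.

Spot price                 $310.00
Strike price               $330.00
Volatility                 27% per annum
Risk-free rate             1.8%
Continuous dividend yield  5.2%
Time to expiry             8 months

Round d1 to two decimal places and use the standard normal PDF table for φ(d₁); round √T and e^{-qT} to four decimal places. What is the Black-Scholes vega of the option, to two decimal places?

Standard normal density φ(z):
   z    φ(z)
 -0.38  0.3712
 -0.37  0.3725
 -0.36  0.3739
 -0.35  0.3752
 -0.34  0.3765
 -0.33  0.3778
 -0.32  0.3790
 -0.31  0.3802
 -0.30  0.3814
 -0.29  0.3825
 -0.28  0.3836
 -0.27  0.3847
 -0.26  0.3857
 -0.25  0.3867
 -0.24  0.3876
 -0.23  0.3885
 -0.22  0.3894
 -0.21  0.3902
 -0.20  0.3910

σ√T = 0.27 × 0.8165 = 0.2205
d₁ = [ln(310/330) + (0.018 − 0.052 + 0.27²/2)·0.6667] / 0.2205 = [-0.0625 + 0.0016] / 0.2205 = -0.2762 ⇒ -0.28
√T = √0.6667 = 0.8165
φ(d₁) = φ(-0.28) = 0.3836
exp(−qT) = exp(−0.052·0.6667) = 0.9659
vega = S·exp(−qT)·φ(d₁)·√T = 310·0.9659·0.3836·0.8165 = 93.7840
(Call and put vega coincide under Black-Scholes.)

93.78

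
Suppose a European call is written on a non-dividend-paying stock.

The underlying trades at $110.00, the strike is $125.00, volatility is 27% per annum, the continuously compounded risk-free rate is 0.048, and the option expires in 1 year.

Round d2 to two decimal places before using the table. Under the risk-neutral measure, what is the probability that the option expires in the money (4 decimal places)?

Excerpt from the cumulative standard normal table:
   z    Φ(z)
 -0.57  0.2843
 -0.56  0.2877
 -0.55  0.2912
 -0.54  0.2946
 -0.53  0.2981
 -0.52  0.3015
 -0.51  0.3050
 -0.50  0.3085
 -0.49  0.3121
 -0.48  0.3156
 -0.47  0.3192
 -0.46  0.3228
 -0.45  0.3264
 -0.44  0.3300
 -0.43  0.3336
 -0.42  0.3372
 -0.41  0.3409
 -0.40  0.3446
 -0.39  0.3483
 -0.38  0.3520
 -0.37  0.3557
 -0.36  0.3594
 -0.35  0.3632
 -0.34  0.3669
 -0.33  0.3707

0.3336

σ√T = 0.27·√1 = 0.2700
ln(S/K) + (r + σ²/2)T = ln(110/125) + (0.048 + 0.27²/2)·1 = -0.1278 + 0.0844 = -0.0434
d₁ = -0.0434 / 0.2700 = -0.1607 → -0.16
d₂ = d₁ − σ√T = -0.1607 − 0.2700 = -0.4307 → -0.43
Risk-neutral Pr[S_T > K] = N(d₂) = N(-0.43) = 0.3336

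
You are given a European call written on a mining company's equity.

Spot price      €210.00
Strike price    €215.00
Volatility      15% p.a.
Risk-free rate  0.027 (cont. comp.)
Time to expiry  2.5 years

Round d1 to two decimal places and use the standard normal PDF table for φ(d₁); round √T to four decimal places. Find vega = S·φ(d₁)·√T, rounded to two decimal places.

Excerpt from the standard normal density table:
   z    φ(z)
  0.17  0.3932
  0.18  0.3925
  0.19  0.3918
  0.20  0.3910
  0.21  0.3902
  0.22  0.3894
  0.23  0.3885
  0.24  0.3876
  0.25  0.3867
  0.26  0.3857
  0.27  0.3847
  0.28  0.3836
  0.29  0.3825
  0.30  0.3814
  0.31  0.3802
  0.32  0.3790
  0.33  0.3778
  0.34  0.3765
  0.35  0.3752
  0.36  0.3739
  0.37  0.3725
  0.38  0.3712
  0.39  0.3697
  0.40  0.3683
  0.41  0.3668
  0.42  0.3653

σ√T = 0.15·√2.5 = 0.2372
d₁ = [ln(210/215) + (0.027 + ½·0.15²)·2.5] / (σ√T) = (-0.0235 + 0.0956) / 0.2372 = 0.3040 ≈ 0.30
√T = √2.5 = 1.5811
φ(d₁) = φ(0.30) = 0.3814
vega = S·φ(d₁)·√T = 210·0.3814·1.5811 = 126.6366
(Vega is the same for a European call and put with the same parameters.)

126.64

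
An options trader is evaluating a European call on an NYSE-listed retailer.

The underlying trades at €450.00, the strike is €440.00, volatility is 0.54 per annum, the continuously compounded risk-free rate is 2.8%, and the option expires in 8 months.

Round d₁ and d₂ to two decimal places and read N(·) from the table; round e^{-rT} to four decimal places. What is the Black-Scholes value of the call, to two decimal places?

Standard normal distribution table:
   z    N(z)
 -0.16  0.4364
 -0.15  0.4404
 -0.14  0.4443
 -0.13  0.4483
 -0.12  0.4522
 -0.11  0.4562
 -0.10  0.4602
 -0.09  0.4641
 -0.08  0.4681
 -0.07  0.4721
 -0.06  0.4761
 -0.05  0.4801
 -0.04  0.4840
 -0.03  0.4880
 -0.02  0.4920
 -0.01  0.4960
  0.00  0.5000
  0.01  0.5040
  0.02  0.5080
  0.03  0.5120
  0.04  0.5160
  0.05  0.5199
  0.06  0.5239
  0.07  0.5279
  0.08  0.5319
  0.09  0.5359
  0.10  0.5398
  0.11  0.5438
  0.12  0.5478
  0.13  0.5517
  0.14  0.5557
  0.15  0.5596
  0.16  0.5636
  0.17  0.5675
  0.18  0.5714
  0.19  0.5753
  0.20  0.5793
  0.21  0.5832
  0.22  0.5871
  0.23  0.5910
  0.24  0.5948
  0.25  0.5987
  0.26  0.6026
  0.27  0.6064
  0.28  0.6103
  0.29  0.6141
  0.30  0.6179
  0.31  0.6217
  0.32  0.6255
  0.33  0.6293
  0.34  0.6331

T = 0.6667;  σ√T = 0.4409
ln(S/K) + (r + σ²/2)T = ln(450/440) + (0.028 + 0.54²/2)·0.6667 = 0.0225 + 0.1159 = 0.1383
d₁ = 0.1383 / 0.4409 = 0.3138 → 0.31
d₂ = d₁ − σ√T = 0.3138 − 0.4409 = -0.1271 → -0.13
exp(−rT) = exp(−0.028·0.6667) = 0.9815
N(d₁) = N(0.31) = 0.6217;  N(d₂) = N(-0.13) = 0.4483
C = 450·0.6217 − 440·0.9815·0.4483 = 279.7650 − 193.6028 = 86.1622

€86.16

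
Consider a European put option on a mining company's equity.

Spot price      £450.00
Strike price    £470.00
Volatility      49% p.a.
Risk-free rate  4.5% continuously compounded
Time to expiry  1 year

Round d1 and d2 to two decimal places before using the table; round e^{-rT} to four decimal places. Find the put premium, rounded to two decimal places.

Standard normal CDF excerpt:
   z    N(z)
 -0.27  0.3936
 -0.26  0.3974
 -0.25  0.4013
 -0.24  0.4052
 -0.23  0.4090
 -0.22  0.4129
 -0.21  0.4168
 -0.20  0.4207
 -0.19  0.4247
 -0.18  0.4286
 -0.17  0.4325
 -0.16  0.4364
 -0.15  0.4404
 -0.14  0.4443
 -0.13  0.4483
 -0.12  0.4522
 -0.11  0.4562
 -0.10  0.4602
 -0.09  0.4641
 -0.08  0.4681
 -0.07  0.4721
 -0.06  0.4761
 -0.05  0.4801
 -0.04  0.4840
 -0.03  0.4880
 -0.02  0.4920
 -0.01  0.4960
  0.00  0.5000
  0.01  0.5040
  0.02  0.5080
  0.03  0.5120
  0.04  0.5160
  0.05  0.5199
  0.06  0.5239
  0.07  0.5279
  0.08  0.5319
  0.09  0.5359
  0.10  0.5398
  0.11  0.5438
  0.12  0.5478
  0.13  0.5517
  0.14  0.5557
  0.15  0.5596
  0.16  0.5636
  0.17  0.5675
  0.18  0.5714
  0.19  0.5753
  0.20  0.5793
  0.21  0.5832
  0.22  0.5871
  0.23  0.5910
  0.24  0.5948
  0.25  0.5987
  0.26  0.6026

T = 1;  σ√T = 0.4900
d₁ = [ln(450/470) + (0.045 + 0.49²/2)·1] / 0.4900 = [-0.0435 + 0.1650] / 0.4900 = 0.2481 → 0.25
d₂ = d₁ − σ√T = 0.2481 − 0.4900 = -0.2419 → -0.24
e^(−rT) = e^(−0.045·1) = 0.9560
N(−d₂) = N(0.24) = 0.5948;  N(−d₁) = N(-0.25) = 0.4013
P = 470·0.9560·0.5948 − 450·0.4013 = 267.2555 − 180.5850 = 86.6705

£86.67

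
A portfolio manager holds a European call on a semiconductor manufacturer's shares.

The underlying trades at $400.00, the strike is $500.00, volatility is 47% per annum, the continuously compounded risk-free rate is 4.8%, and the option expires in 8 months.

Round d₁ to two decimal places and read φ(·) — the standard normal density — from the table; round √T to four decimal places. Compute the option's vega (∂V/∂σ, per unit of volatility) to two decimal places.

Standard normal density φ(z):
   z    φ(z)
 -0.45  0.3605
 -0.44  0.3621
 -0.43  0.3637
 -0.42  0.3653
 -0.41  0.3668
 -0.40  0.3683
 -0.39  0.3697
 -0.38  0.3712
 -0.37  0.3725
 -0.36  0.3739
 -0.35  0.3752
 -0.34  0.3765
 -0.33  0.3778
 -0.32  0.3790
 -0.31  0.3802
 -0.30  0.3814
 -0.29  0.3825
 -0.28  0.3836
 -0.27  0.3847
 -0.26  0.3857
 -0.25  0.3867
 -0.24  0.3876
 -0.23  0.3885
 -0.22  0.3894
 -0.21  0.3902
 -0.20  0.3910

124.17

σ√T = 0.47·√0.6667 = 0.3838
d₁ = [ln(400/500) + (0.048 + 0.47²/2)·0.6667] / 0.3838 = [-0.2231 + 0.1056] / 0.3838 = -0.3062 which rounds to -0.31
√T = √0.6667 = 0.8165
φ(d₁) = φ(-0.31) = 0.3802
vega = S·φ(d₁)·√T = 400·0.3802·0.8165 = 124.1733
(Vega is the same for a European call and put with the same parameters.)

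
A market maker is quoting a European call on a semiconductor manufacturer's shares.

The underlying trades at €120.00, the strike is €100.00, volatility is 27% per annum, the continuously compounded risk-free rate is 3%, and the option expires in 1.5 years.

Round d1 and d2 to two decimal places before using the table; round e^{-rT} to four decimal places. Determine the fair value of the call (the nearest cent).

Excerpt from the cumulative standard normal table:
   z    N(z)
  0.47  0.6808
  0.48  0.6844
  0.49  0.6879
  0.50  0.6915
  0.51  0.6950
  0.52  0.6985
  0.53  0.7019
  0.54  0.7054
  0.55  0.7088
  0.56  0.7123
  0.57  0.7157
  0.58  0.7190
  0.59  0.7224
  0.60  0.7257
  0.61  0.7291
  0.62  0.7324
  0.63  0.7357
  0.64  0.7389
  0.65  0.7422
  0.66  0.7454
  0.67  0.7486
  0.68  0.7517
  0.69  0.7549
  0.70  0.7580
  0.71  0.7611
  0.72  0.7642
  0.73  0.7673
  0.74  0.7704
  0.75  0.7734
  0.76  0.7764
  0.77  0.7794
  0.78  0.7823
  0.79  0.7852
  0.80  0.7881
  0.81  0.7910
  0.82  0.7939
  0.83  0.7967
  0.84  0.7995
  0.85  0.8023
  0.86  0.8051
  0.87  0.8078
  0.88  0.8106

σ√T = 0.27 × 1.2247 = 0.3307
d₁ = [ln(120/100) + (0.03 + ½·0.27²)·1.5] / (σ√T) = (0.1823 + 0.0997) / 0.3307 = 0.8528 ≈ 0.85
d₂ = 0.8528 − 0.3307 = 0.5221 ≈ 0.52
exp(−rT) = exp(−0.03·1.5) = 0.9560
N(d₁) = N(0.85) = 0.8023;  N(d₂) = N(0.52) = 0.6985
C = 120·0.8023 − 100·0.9560·0.6985 = 96.2760 − 66.7766 = 29.4994

€29.50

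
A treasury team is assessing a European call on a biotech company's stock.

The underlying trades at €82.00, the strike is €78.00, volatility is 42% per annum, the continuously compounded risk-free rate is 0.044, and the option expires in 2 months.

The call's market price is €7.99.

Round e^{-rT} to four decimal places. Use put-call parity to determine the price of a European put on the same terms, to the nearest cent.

€3.42

exp(−rT) = exp(−0.044·0.1667) = 0.9927
Put-call parity: C − P = S − K·e^(−rT) = 82 − 78·0.9927 = 82 − 77.4306 = 4.5694
P = C − (C − P) = 7.99 − (4.5694) = 3.4206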